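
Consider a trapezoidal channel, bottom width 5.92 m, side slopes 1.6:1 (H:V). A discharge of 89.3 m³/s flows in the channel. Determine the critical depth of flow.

At critical depth, Q² T / (g A³) = 1, i.e. A³/T = Q²/g = 89.3²/9.81 = 812.9.
Trying y = 2.51 m: A³/T = 1112 — too large.
Trying y = 1.78 m: A³/T = 327.3 — too small.
Trying y = 2.3 m: A³/T = 810.6 — close enough.

y_c = 2.3 m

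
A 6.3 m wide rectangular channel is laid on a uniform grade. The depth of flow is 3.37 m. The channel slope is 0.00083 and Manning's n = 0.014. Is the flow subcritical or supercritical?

subcritical

Flow area A = b·y = 6.3 × 3.37 = 21.23 m². Wetted perimeter P = b + 2y = 6.3 + 2×3.37 = 13.04 m.
Hydraulic radius R = A/P = 21.23/13.04 = 1.628 m.
V = (1/n) R^(2/3) √S = (1/0.014) × 1.628^(2/3) × √0.00083 = 2.848 m/s. Hydraulic depth D_h = A/T = 21.23/6.3 = 3.37 m.
Froude number Fr = V/√(g·D_h) = 2.848/√(9.81×3.37) = 0.495, which is less than 1, so the flow is subcritical.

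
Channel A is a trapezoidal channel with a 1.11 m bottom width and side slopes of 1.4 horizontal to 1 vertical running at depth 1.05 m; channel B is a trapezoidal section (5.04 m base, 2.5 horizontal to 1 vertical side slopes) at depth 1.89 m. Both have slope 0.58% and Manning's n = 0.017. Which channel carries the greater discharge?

Channel A: With bottom width b = 1.11 m and side slope z = 1.4: A = (b + zy)y = (1.11 + 1.4×1.05)×1.05 = 2.709 m²; P = b + 2y√(1+z²) = 1.11 + 2×1.05×1.72 = 4.723 m. Hydraulic radius R = A/P = 2.709/4.723 = 0.5736 m. Q_A = (1/0.017)·2.709·0.5736^(2/3)·√0.0058 = 8.378 m³/s.
Channel B: With bottom width b = 5.04 m and side slope z = 2.5: A = (b + zy)y = (5.04 + 2.5×1.89)×1.89 = 18.46 m²; P = b + 2y√(1+z²) = 5.04 + 2×1.89×2.693 = 15.22 m. Hydraulic radius R = A/P = 18.46/15.22 = 1.213 m. Q_B = (1/0.017)·18.46·1.213^(2/3)·√0.0058 = 94.03 m³/s.
Q_A = 8.378 m³/s vs Q_B = 94.03 m³/s, so channel B carries more.

channel B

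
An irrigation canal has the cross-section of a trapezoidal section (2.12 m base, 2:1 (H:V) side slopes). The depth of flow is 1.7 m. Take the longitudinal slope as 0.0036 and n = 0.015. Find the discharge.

Q = 36.7 m³/s

With bottom width b = 2.12 m and side slope z = 2: A = (b + zy)y = (2.12 + 2×1.7)×1.7 = 9.384 m²; P = b + 2y√(1+z²) = 2.12 + 2×1.7×2.236 = 9.723 m.
Hydraulic radius R = A/P = 9.384/9.723 = 0.9652 m.
Manning's equation: Q = (1/n) A R^(2/3) S^(1/2) = (1/0.015) × 9.384 × 0.9652^(2/3) × 0.0036^(1/2) = 36.7 m³/s.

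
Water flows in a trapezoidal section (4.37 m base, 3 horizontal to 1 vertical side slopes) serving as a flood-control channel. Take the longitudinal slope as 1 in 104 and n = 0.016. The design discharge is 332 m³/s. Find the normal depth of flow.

Manning's equation rearranged: A R^(2/3) = nQ / (1·√S) = 0.016 × 332 / (√0.009615) = 54.17.
Trying y = 2.06 m: A R^(2/3) = 25.21 — low.
Trying y = 2.92 m: A R^(2/3) = 54.16 — matches.

y_n = 2.92 m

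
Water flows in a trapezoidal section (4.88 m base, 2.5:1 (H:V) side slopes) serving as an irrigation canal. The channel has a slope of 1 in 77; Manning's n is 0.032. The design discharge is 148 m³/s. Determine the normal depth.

y_n = 2.65 m

Manning's equation rearranged: A R^(2/3) = nQ / (1·√S) = 0.032 × 148 / (√0.01299) = 41.56.
Trying y = 3.24 m: A R^(2/3) = 64.14 — too large.
Trying y = 2.11 m: A R^(2/3) = 25.77 — too small.
Trying y = 2.65 m: A R^(2/3) = 41.57 — ≈ 41.56.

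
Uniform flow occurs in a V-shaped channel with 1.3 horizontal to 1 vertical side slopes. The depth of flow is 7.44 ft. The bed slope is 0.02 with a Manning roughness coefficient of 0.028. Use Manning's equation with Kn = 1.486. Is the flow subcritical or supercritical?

For a triangular section with side slope z = 1.3: A = zy² = 1.3×7.44² = 71.96 ft²; P = 2y√(1+z²) = 2×7.44×1.64 = 24.41 ft.
Hydraulic radius R = A/P = 71.96/24.41 = 2.949 ft.
V = (1.486/n) R^(2/3) √S = (1.486/0.028) × 2.949^(2/3) × √0.02 = 15.43 ft/s. Hydraulic depth D_h = A/T = 71.96/19.34 = 3.72 ft.
Froude number Fr = V/√(g·D_h) = 15.43/√(32.2×3.72) = 1.41, which is greater than 1, so the flow is supercritical.

supercritical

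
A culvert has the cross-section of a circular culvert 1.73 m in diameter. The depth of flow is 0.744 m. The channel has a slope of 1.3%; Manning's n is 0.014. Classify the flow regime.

For a circular section of diameter D = 1.73 m at depth y = 0.744 m, the central angle is θ = 2 arccos(1 − 2y/D) = 2.861 rad. Then A = (D²/8)(θ − sin θ) = 0.9667 m² and P = Dθ/2 = 2.475 m.
Hydraulic radius R = A/P = 0.9667/2.475 = 0.3906 m.
V = (1/n) R^(2/3) √S = (1/0.014) × 0.3906^(2/3) × √0.013 = 4.352 m/s. Hydraulic depth D_h = A/T = 0.9667/1.713 = 0.5643 m.
Froude number Fr = V/√(g·D_h) = 4.352/√(9.81×0.5643) = 1.85, which is greater than 1, so the flow is supercritical.

supercritical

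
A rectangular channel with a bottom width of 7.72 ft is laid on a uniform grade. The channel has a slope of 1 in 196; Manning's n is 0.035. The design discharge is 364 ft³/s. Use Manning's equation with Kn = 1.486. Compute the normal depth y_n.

Manning's equation rearranged: A R^(2/3) = nQ / (1.486·√S) = 0.035 × 364 / (1.486 × √0.005102) = 120.
Try y = 10.4 ft: A R^(2/3) = 160.1 — too large.
Try y = 6.13 ft: A R^(2/3) = 84.09 — too small.
Try y = 8.18 ft: A R^(2/3) = 120.1 — matches.

y_n = 8.18 ft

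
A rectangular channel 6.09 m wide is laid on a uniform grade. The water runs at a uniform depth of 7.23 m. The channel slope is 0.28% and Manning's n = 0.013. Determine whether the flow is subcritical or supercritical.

Flow area A = b·y = 6.09 × 7.23 = 44.03 m². Wetted perimeter P = b + 2y = 6.09 + 2×7.23 = 20.55 m.
Hydraulic radius R = A/P = 44.03/20.55 = 2.143 m.
V = (1/n) R^(2/3) √S = (1/0.013) × 2.143^(2/3) × √0.0028 = 6.765 m/s. Hydraulic depth D_h = A/T = 44.03/6.09 = 7.23 m.
Froude number Fr = V/√(g·D_h) = 6.765/√(9.81×7.23) = 0.803, which is less than 1, so the flow is subcritical.

subcritical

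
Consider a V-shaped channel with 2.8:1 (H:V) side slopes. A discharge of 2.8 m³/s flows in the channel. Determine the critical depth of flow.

y_c = 0.728 m

At critical depth, Q² T / (g A³) = 1, i.e. A³/T = Q²/g = 2.8²/9.81 = 0.7992.
At y = 0.569 m: A³/T = 0.2338 — short.
At y = 0.886 m: A³/T = 2.14 — over.
At y = 0.728 m: A³/T = 0.8016 — matches.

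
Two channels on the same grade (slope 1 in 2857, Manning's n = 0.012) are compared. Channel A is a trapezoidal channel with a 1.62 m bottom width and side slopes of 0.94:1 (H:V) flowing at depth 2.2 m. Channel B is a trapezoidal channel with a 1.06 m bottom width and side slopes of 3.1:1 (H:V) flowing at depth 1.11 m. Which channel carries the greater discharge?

Channel A: With bottom width b = 1.62 m and side slope z = 0.94: A = (b + zy)y = (1.62 + 0.94×2.2)×2.2 = 8.114 m²; P = b + 2y√(1+z²) = 1.62 + 2×2.2×1.372 = 7.659 m. Hydraulic radius R = A/P = 8.114/7.659 = 1.059 m. Q_A = (1/0.012)·8.114·1.059^(2/3)·√0.00035 = 13.15 m³/s.
Channel B: With bottom width b = 1.06 m and side slope z = 3.1: A = (b + zy)y = (1.06 + 3.1×1.11)×1.11 = 4.996 m²; P = b + 2y√(1+z²) = 1.06 + 2×1.11×3.257 = 8.291 m. Hydraulic radius R = A/P = 4.996/8.291 = 0.6026 m. Q_B = (1/0.012)·4.996·0.6026^(2/3)·√0.00035 = 5.557 m³/s.
Q_A = 13.15 m³/s vs Q_B = 5.557 m³/s, so channel A carries more.

channel A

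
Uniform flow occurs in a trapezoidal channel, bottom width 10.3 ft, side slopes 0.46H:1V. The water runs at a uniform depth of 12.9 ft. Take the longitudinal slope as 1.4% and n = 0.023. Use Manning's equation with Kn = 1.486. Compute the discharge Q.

Q = 4930 ft³/s

With bottom width b = 10.3 ft and side slope z = 0.46: A = (b + zy)y = (10.3 + 0.46×12.9)×12.9 = 209.4 ft²; P = b + 2y√(1+z²) = 10.3 + 2×12.9×1.101 = 38.7 ft.
Hydraulic radius R = A/P = 209.4/38.7 = 5.412 ft.
Manning's equation: Q = (1.486/n) A R^(2/3) S^(1/2) = (1.486/0.023) × 209.4 × 5.412^(2/3) × 0.014^(1/2) = 4930 ft³/s.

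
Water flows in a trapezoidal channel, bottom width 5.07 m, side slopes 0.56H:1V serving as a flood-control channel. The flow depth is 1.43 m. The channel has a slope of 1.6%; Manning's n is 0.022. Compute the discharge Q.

With bottom width b = 5.07 m and side slope z = 0.56: A = (b + zy)y = (5.07 + 0.56×1.43)×1.43 = 8.395 m²; P = b + 2y√(1+z²) = 5.07 + 2×1.43×1.146 = 8.348 m.
Hydraulic radius R = A/P = 8.395/8.348 = 1.006 m.
Manning's equation: Q = (1/n) A R^(2/3) S^(1/2) = (1/0.022) × 8.395 × 1.006^(2/3) × 0.016^(1/2) = 48.5 m³/s.

Q = 48.5 m³/s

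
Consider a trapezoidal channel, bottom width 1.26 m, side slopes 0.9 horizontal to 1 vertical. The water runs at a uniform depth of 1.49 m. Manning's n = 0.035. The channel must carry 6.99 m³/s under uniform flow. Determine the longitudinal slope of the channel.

With bottom width b = 1.26 m and side slope z = 0.9: A = (b + zy)y = (1.26 + 0.9×1.49)×1.49 = 3.875 m²; P = b + 2y√(1+z²) = 1.26 + 2×1.49×1.345 = 5.269 m.
Hydraulic radius R = A/P = 3.875/5.269 = 0.7355 m.
From Manning's equation, S = [nQ / (1 A R^(2/3))]² = [0.035 × 6.99 / (1 × 3.875 × 0.7355^(2/3))]² = 0.006.

S = 0.006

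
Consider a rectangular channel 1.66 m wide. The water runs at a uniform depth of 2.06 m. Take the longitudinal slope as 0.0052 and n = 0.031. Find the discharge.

Flow area A = b·y = 1.66 × 2.06 = 3.42 m². Wetted perimeter P = b + 2y = 1.66 + 2×2.06 = 5.78 m.
Hydraulic radius R = A/P = 3.42/5.78 = 0.5916 m.
Manning's equation: Q = (1/n) A R^(2/3) S^(1/2) = (1/0.031) × 3.42 × 0.5916^(2/3) × 0.0052^(1/2) = 5.61 m³/s.

Q = 5.61 m³/s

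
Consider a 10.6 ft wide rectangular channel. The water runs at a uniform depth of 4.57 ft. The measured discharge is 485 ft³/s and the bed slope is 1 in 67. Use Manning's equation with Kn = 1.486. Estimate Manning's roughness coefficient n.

Flow area A = b·y = 10.6 × 4.57 = 48.44 ft². Wetted perimeter P = b + 2y = 10.6 + 2×4.57 = 19.74 ft.
Hydraulic radius R = A/P = 48.44/19.74 = 2.454 ft.
Rearranging Manning's equation: n = (1.486/Q) A R^(2/3) S^(1/2) = (1.486/485) × 48.44 × 2.454^(2/3) × √0.01493 = 0.033.

n = 0.033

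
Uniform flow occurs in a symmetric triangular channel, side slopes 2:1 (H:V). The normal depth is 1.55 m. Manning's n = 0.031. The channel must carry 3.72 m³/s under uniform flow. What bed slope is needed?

S = 0.000939

For a triangular section with side slope z = 2: A = zy² = 2×1.55² = 4.805 m²; P = 2y√(1+z²) = 2×1.55×2.236 = 6.932 m.
Hydraulic radius R = A/P = 4.805/6.932 = 0.6932 m.
From Manning's equation, S = [nQ / (1 A R^(2/3))]² = [0.031 × 3.72 / (1 × 4.805 × 0.6932^(2/3))]² = 0.000939.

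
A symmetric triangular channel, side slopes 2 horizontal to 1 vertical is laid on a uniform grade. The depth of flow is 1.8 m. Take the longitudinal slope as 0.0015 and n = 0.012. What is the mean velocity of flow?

For a triangular section with side slope z = 2: A = zy² = 2×1.8² = 6.48 m²; P = 2y√(1+z²) = 2×1.8×2.236 = 8.05 m.
Hydraulic radius R = A/P = 6.48/8.05 = 0.805 m.
From Manning's equation, V = (1/n) R^(2/3) S^(1/2) = (1/0.012) × 0.805^(2/3) × 0.0015^(1/2) = 2.79 m/s.

V = 2.79 m/s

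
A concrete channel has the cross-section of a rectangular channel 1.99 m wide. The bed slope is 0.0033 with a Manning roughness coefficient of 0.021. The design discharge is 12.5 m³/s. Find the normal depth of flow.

y_n = 2.82 m

Manning's equation rearranged: A R^(2/3) = nQ / (1·√S) = 0.021 × 12.5 / (√0.0033) = 4.57.
Try y = 3.33 m: A R^(2/3) = 5.548 — high.
Try y = 2.2 m: A R^(2/3) = 3.402 — low.
Try y = 2.82 m: A R^(2/3) = 4.573 — ≈ 4.57.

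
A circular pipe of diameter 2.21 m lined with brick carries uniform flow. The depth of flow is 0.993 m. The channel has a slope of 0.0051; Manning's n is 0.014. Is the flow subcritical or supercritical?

supercritical

For a circular section of diameter D = 2.21 m at depth y = 0.993 m, the central angle is θ = 2 arccos(1 − 2y/D) = 2.939 rad. Then A = (D²/8)(θ − sin θ) = 1.671 m² and P = Dθ/2 = 3.247 m.
Hydraulic radius R = A/P = 1.671/3.247 = 0.5146 m.
V = (1/n) R^(2/3) √S = (1/0.014) × 0.5146^(2/3) × √0.0051 = 3.276 m/s. Hydraulic depth D_h = A/T = 1.671/2.199 = 0.76 m.
Froude number Fr = V/√(g·D_h) = 3.276/√(9.81×0.76) = 1.2, which is greater than 1, so the flow is supercritical.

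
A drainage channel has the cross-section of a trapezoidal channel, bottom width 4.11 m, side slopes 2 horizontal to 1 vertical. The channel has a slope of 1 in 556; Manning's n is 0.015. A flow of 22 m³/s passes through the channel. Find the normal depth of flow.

y_n = 1.28 m

Manning's equation rearranged: A R^(2/3) = nQ / (1·√S) = 0.015 × 22 / (√0.001799) = 7.781.
At y = 1.59 m: A R^(2/3) = 11.84 — high.
At y = 1.15 m: A R^(2/3) = 6.335 — low.
At y = 1.28 m: A R^(2/3) = 7.77 — close enough.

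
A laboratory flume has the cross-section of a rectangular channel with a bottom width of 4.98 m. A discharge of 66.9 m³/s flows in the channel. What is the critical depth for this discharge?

For a rectangular channel, critical depth y_c = (q²/g)^(1/3) where q = Q/b = 66.9/4.98 = 13.43 m²/s.
So y_c = (13.43²/9.81)^(1/3) = 2.64 m.

y_c = 2.64 m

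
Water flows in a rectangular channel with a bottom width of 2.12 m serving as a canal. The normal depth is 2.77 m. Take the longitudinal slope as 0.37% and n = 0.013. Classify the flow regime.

Flow area A = b·y = 2.12 × 2.77 = 5.872 m². Wetted perimeter P = b + 2y = 2.12 + 2×2.77 = 7.66 m.
Hydraulic radius R = A/P = 5.872/7.66 = 0.7666 m.
V = (1/n) R^(2/3) √S = (1/0.013) × 0.7666^(2/3) × √0.0037 = 3.919 m/s. Hydraulic depth D_h = A/T = 5.872/2.12 = 2.77 m.
Froude number Fr = V/√(g·D_h) = 3.919/√(9.81×2.77) = 0.752, which is less than 1, so the flow is subcritical.

subcritical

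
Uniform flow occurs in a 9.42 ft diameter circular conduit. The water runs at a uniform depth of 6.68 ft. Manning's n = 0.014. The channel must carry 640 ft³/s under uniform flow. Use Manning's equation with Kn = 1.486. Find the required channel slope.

For a circular section of diameter D = 9.42 ft at depth y = 6.68 ft, the central angle is θ = 2 arccos(1 − 2y/D) = 4.005 rad. Then A = (D²/8)(θ − sin θ) = 52.85 ft² and P = Dθ/2 = 18.86 ft.
Hydraulic radius R = A/P = 52.85/18.86 = 2.802 ft.
From Manning's equation, S = [nQ / (1.486 A R^(2/3))]² = [0.014 × 640 / (1.486 × 52.85 × 2.802^(2/3))]² = 0.0033.

S = 0.0033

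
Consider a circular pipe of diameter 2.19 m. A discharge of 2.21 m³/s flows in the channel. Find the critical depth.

At critical depth, Q² T / (g A³) = 1, i.e. A³/T = Q²/g = 2.21²/9.81 = 0.4979.
Trying y = 0.742 m: A³/T = 0.6849 — high.
Trying y = 0.605 m: A³/T = 0.3106 — low.
Trying y = 0.683 m: A³/T = 0.4972 — close enough.

y_c = 0.683 m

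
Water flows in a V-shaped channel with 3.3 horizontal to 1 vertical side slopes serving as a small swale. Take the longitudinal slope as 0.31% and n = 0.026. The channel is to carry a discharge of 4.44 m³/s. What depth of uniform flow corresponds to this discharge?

Manning's equation rearranged: A R^(2/3) = nQ / (1·√S) = 0.026 × 4.44 / (√0.0031) = 2.073.
Try y = 0.897 m: A R^(2/3) = 1.511 — low.
Try y = 1.2 m: A R^(2/3) = 3.283 — high.
Try y = 1.01 m: A R^(2/3) = 2.073 — close enough.

y_n = 1.01 m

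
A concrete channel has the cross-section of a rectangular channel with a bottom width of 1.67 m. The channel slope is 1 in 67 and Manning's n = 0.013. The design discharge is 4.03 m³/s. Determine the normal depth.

y_n = 0.54 m

Manning's equation rearranged: A R^(2/3) = nQ / (1·√S) = 0.013 × 4.03 / (√0.01493) = 0.4288.
Try y = 0.386 m: A R^(2/3) = 0.2653 — low.
Try y = 0.601 m: A R^(2/3) = 0.498 — high.
Try y = 0.54 m: A R^(2/3) = 0.4288 — ≈ 0.4288.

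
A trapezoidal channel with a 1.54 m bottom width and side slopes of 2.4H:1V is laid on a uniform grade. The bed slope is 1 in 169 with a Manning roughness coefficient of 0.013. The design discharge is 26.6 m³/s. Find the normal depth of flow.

Manning's equation rearranged: A R^(2/3) = nQ / (1·√S) = 0.013 × 26.6 / (√0.005917) = 4.495.
Trying y = 1.55 m: A R^(2/3) = 7.312 — over.
Trying y = 1.07 m: A R^(2/3) = 3.192 — short.
Trying y = 1.25 m: A R^(2/3) = 4.499 — ≈ 4.495.

y_n = 1.25 m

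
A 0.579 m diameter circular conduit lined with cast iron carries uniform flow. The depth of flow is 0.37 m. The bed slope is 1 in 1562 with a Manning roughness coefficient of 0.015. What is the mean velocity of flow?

For a circular section of diameter D = 0.579 m at depth y = 0.37 m, the central angle is θ = 2 arccos(1 − 2y/D) = 3.705 rad. Then A = (D²/8)(θ − sin θ) = 0.1777 m² and P = Dθ/2 = 1.073 m.
Hydraulic radius R = A/P = 0.1777/1.073 = 0.1656 m.
From Manning's equation, V = (1/n) R^(2/3) S^(1/2) = (1/0.015) × 0.1656^(2/3) × 0.0006402^(1/2) = 0.509 m/s.

V = 0.509 m/s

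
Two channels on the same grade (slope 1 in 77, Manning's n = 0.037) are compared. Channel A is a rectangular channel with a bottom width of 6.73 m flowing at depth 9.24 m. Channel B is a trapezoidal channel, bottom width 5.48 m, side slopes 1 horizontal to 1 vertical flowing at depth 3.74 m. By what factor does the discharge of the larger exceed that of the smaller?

1.98

Channel A: Flow area A = b·y = 6.73 × 9.24 = 62.19 m². Wetted perimeter P = b + 2y = 6.73 + 2×9.24 = 25.21 m. Hydraulic radius R = A/P = 62.19/25.21 = 2.467 m. Q_A = (1/0.037)·62.19·2.467^(2/3)·√0.01299 = 349.7 m³/s.
Channel B: With bottom width b = 5.48 m and side slope z = 1: A = (b + zy)y = (5.48 + 1×3.74)×3.74 = 34.48 m²; P = b + 2y√(1+z²) = 5.48 + 2×3.74×1.414 = 16.06 m. Hydraulic radius R = A/P = 34.48/16.06 = 2.147 m. Q_B = (1/0.037)·34.48·2.147^(2/3)·√0.01299 = 176.8 m³/s.
The larger discharge is 349.7 m³/s and the smaller is 176.8 m³/s; the ratio is 1.98.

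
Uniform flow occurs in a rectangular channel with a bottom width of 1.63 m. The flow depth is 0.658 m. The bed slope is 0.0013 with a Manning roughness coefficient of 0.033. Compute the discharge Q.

Q = 0.597 m³/s

Flow area A = b·y = 1.63 × 0.658 = 1.073 m². Wetted perimeter P = b + 2y = 1.63 + 2×0.658 = 2.946 m.
Hydraulic radius R = A/P = 1.073/2.946 = 0.3641 m.
Manning's equation: Q = (1/n) A R^(2/3) S^(1/2) = (1/0.033) × 1.073 × 0.3641^(2/3) × 0.0013^(1/2) = 0.597 m³/s.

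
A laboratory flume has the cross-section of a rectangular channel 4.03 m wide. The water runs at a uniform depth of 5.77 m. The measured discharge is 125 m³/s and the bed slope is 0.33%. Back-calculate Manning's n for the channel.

n = 0.014

Flow area A = b·y = 4.03 × 5.77 = 23.25 m². Wetted perimeter P = b + 2y = 4.03 + 2×5.77 = 15.57 m.
Hydraulic radius R = A/P = 23.25/15.57 = 1.493 m.
Rearranging Manning's equation: n = (1/Q) A R^(2/3) S^(1/2) = (1/125) × 23.25 × 1.493^(2/3) × √0.0033 = 0.014.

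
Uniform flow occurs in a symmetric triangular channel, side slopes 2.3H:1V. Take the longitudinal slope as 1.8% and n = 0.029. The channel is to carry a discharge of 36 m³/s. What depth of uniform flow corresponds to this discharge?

y_n = 1.92 m

Manning's equation rearranged: A R^(2/3) = nQ / (1·√S) = 0.029 × 36 / (√0.018) = 7.782.
Trying y = 1.31 m: A R^(2/3) = 2.81 — too small.
Trying y = 1.92 m: A R^(2/3) = 7.788 — close enough.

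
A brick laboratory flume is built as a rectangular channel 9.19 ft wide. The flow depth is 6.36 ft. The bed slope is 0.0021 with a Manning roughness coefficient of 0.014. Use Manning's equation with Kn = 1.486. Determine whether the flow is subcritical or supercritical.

Flow area A = b·y = 9.19 × 6.36 = 58.45 ft². Wetted perimeter P = b + 2y = 9.19 + 2×6.36 = 21.91 ft.
Hydraulic radius R = A/P = 58.45/21.91 = 2.668 ft.
V = (1.486/n) R^(2/3) √S = (1.486/0.014) × 2.668^(2/3) × √0.0021 = 9.356 ft/s. Hydraulic depth D_h = A/T = 58.45/9.19 = 6.36 ft.
Froude number Fr = V/√(g·D_h) = 9.356/√(32.2×6.36) = 0.654, which is less than 1, so the flow is subcritical.

subcritical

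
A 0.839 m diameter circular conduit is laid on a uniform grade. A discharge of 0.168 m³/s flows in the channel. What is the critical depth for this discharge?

y_c = 0.239 m

At critical depth, Q² T / (g A³) = 1, i.e. A³/T = Q²/g = 0.168²/9.81 = 0.002877.
Try y = 0.191 m: A³/T = 0.001206 — short.
Try y = 0.258 m: A³/T = 0.003885 — over.
Try y = 0.239 m: A³/T = 0.002888 — ≈ 0.002877.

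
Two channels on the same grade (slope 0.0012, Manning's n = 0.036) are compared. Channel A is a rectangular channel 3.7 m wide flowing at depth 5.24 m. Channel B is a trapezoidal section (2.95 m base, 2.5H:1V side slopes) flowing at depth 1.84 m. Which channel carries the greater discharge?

channel A

Channel A: Flow area A = b·y = 3.7 × 5.24 = 19.39 m². Wetted perimeter P = b + 2y = 3.7 + 2×5.24 = 14.18 m. Hydraulic radius R = A/P = 19.39/14.18 = 1.367 m. Q_A = (1/0.036)·19.39·1.367^(2/3)·√0.0012 = 22.98 m³/s.
Channel B: With bottom width b = 2.95 m and side slope z = 2.5: A = (b + zy)y = (2.95 + 2.5×1.84)×1.84 = 13.89 m²; P = b + 2y√(1+z²) = 2.95 + 2×1.84×2.693 = 12.86 m. Hydraulic radius R = A/P = 13.89/12.86 = 1.08 m. Q_B = (1/0.036)·13.89·1.08^(2/3)·√0.0012 = 14.07 m³/s.
Q_A = 22.98 m³/s vs Q_B = 14.07 m³/s, so channel A carries more.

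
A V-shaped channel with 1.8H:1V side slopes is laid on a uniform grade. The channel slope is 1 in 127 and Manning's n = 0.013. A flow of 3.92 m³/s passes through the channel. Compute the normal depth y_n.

Manning's equation rearranged: A R^(2/3) = nQ / (1·√S) = 0.013 × 3.92 / (√0.007874) = 0.5743.
Trying y = 1.01 m: A R^(2/3) = 1.065 — high.
Trying y = 0.694 m: A R^(2/3) = 0.3914 — low.
Trying y = 0.801 m: A R^(2/3) = 0.5737 — matches.

y_n = 0.801 m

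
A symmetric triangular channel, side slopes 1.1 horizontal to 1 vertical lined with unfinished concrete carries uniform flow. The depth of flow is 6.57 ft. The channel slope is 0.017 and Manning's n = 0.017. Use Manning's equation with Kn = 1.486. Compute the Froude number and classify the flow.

supercritical

For a triangular section with side slope z = 1.1: A = zy² = 1.1×6.57² = 47.48 ft²; P = 2y√(1+z²) = 2×6.57×1.487 = 19.53 ft.
Hydraulic radius R = A/P = 47.48/19.53 = 2.431 ft.
V = (1.486/n) R^(2/3) √S = (1.486/0.017) × 2.431^(2/3) × √0.017 = 20.6 ft/s. Hydraulic depth D_h = A/T = 47.48/14.45 = 3.285 ft.
Froude number Fr = V/√(g·D_h) = 20.6/√(32.2×3.285) = 2, which is greater than 1, so the flow is supercritical.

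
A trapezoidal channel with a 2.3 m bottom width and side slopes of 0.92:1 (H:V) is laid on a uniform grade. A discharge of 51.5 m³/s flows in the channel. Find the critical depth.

At critical depth, Q² T / (g A³) = 1, i.e. A³/T = Q²/g = 51.5²/9.81 = 270.4.
Try y = 3.22 m: A³/T = 591.6 — high.
Try y = 2.06 m: A³/T = 106 — low.
Try y = 2.64 m: A³/T = 271.8 — close enough.

y_c = 2.64 m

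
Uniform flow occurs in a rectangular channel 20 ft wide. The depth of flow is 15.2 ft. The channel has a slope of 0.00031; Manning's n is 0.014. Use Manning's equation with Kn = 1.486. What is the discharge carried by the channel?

Q = 1880 ft³/s

Flow area A = b·y = 20 × 15.2 = 304 ft². Wetted perimeter P = b + 2y = 20 + 2×15.2 = 50.4 ft.
Hydraulic radius R = A/P = 304/50.4 = 6.032 ft.
Manning's equation: Q = (1.486/n) A R^(2/3) S^(1/2) = (1.486/0.014) × 304 × 6.032^(2/3) × 0.00031^(1/2) = 1880 ft³/s.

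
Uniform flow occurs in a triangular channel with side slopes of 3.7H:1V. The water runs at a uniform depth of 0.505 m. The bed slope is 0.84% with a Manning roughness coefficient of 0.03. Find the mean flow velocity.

V = 1.19 m/s

For a triangular section with side slope z = 3.7: A = zy² = 3.7×0.505² = 0.9436 m²; P = 2y√(1+z²) = 2×0.505×3.833 = 3.871 m.
Hydraulic radius R = A/P = 0.9436/3.871 = 0.2438 m.
From Manning's equation, V = (1/n) R^(2/3) S^(1/2) = (1/0.03) × 0.2438^(2/3) × 0.0084^(1/2) = 1.19 m/s.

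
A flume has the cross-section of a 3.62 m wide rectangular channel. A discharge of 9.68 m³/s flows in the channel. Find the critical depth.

For a rectangular channel, critical depth y_c = (q²/g)^(1/3) where q = Q/b = 9.68/3.62 = 2.674 m²/s.
So y_c = (2.674²/9.81)^(1/3) = 0.9 m.

y_c = 0.9 m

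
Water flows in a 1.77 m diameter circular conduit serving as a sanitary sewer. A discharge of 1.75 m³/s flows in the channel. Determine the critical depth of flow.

At critical depth, Q² T / (g A³) = 1, i.e. A³/T = Q²/g = 1.75²/9.81 = 0.3122.
At y = 0.574 m: A³/T = 0.1994 — short.
At y = 0.768 m: A³/T = 0.6117 — over.
At y = 0.645 m: A³/T = 0.3128 — close enough.

y_c = 0.645 m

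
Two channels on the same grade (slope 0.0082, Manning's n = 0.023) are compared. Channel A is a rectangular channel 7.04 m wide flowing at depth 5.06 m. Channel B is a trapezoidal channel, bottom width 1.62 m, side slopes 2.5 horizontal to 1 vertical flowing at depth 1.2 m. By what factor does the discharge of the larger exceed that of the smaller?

Channel A: Flow area A = b·y = 7.04 × 5.06 = 35.62 m². Wetted perimeter P = b + 2y = 7.04 + 2×5.06 = 17.16 m. Hydraulic radius R = A/P = 35.62/17.16 = 2.076 m. Q_A = (1/0.023)·35.62·2.076^(2/3)·√0.0082 = 228.2 m³/s.
Channel B: With bottom width b = 1.62 m and side slope z = 2.5: A = (b + zy)y = (1.62 + 2.5×1.2)×1.2 = 5.544 m²; P = b + 2y√(1+z²) = 1.62 + 2×1.2×2.693 = 8.082 m. Hydraulic radius R = A/P = 5.544/8.082 = 0.686 m. Q_B = (1/0.023)·5.544·0.686^(2/3)·√0.0082 = 16.98 m³/s.
The larger discharge is 228.2 m³/s and the smaller is 16.98 m³/s; the ratio is 13.4.

13.4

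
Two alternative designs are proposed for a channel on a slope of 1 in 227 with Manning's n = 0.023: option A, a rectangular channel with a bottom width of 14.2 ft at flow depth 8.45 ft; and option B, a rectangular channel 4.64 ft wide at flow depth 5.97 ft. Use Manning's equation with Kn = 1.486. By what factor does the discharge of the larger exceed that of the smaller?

Channel A: Flow area A = b·y = 14.2 × 8.45 = 120 ft². Wetted perimeter P = b + 2y = 14.2 + 2×8.45 = 31.1 ft. Hydraulic radius R = A/P = 120/31.1 = 3.858 ft. Q_A = (1.486/0.023)·120·3.858^(2/3)·√0.004405 = 1266 ft³/s.
Channel B: Flow area A = b·y = 4.64 × 5.97 = 27.7 ft². Wetted perimeter P = b + 2y = 4.64 + 2×5.97 = 16.58 ft. Hydraulic radius R = A/P = 27.7/16.58 = 1.671 ft. Q_B = (1.486/0.023)·27.7·1.671^(2/3)·√0.004405 = 167.3 ft³/s.
The larger discharge is 1266 ft³/s and the smaller is 167.3 ft³/s; the ratio is 7.57.

7.57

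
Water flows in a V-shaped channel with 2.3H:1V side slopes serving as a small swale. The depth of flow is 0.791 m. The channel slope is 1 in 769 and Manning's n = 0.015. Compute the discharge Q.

For a triangular section with side slope z = 2.3: A = zy² = 2.3×0.791² = 1.439 m²; P = 2y√(1+z²) = 2×0.791×2.508 = 3.968 m.
Hydraulic radius R = A/P = 1.439/3.968 = 0.3627 m.
Manning's equation: Q = (1/n) A R^(2/3) S^(1/2) = (1/0.015) × 1.439 × 0.3627^(2/3) × 0.0013^(1/2) = 1.76 m³/s.

Q = 1.76 m³/s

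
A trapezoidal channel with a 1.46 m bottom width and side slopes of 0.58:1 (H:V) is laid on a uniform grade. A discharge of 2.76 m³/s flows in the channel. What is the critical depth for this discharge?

y_c = 0.652 m

At critical depth, Q² T / (g A³) = 1, i.e. A³/T = Q²/g = 2.76²/9.81 = 0.7765.
At y = 0.579 m: A³/T = 0.5274 — too small.
At y = 0.803 m: A³/T = 1.546 — too large.
At y = 0.652 m: A³/T = 0.7767 — ≈ 0.7765.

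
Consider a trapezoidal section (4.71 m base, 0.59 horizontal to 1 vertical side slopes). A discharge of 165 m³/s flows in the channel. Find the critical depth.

y_c = 4.17 m

At critical depth, Q² T / (g A³) = 1, i.e. A³/T = Q²/g = 165²/9.81 = 2775.
At y = 3.65 m: A³/T = 1744 — short.
At y = 4.92 m: A³/T = 4997 — over.
At y = 4.17 m: A³/T = 2776 — close enough.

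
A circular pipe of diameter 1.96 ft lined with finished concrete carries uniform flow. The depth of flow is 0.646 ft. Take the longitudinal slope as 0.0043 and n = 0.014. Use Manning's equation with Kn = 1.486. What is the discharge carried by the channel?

For a circular section of diameter D = 1.96 ft at depth y = 0.646 ft, the central angle is θ = 2 arccos(1 − 2y/D) = 2.446 rad. Then A = (D²/8)(θ − sin θ) = 0.8669 ft² and P = Dθ/2 = 2.397 ft.
Hydraulic radius R = A/P = 0.8669/2.397 = 0.3616 ft.
Manning's equation: Q = (1.486/n) A R^(2/3) S^(1/2) = (1.486/0.014) × 0.8669 × 0.3616^(2/3) × 0.0043^(1/2) = 3.06 ft³/s.

Q = 3.06 ft³/s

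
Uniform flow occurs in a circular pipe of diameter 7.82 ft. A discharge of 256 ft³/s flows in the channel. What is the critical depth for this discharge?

y_c = 4.06 ft

At critical depth, Q² T / (g A³) = 1, i.e. A³/T = Q²/g = 256²/32.2 = 2035.
Try y = 5.18 ft: A³/T = 5206 — too large.
Try y = 3.16 ft: A³/T = 783.6 — too small.
Try y = 4.06 ft: A³/T = 2045 — close enough.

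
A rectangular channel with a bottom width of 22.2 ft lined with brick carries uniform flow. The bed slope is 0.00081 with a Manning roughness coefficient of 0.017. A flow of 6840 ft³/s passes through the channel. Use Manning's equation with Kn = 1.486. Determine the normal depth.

Manning's equation rearranged: A R^(2/3) = nQ / (1.486·√S) = 0.017 × 6840 / (1.486 × √0.00081) = 2749.
Trying y = 33.3 ft: A R^(2/3) = 3037 — high.
Trying y = 24.6 ft: A R^(2/3) = 2120 — low.
Trying y = 30.6 ft: A R^(2/3) = 2750 — ≈ 2749.

y_n = 30.6 ft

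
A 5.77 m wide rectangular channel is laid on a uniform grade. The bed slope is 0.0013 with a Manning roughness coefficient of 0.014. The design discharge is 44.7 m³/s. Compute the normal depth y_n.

y_n = 2.48 m

Manning's equation rearranged: A R^(2/3) = nQ / (1·√S) = 0.014 × 44.7 / (√0.0013) = 17.36.
Try y = 2.87 m: A R^(2/3) = 21.1 — high.
Try y = 1.7 m: A R^(2/3) = 10.26 — low.
Try y = 2.48 m: A R^(2/3) = 17.34 — matches.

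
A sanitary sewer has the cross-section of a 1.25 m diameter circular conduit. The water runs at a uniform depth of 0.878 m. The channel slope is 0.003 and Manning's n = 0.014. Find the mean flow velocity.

V = 2.02 m/s

For a circular section of diameter D = 1.25 m at depth y = 0.878 m, the central angle is θ = 2 arccos(1 − 2y/D) = 3.975 rad. Then A = (D²/8)(θ − sin θ) = 0.921 m² and P = Dθ/2 = 2.484 m.
Hydraulic radius R = A/P = 0.921/2.484 = 0.3707 m.
From Manning's equation, V = (1/n) R^(2/3) S^(1/2) = (1/0.014) × 0.3707^(2/3) × 0.003^(1/2) = 2.02 m/s.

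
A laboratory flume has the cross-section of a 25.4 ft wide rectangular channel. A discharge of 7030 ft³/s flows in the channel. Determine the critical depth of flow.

For a rectangular channel, critical depth y_c = (q²/g)^(1/3) where q = Q/b = 7030/25.4 = 276.8 ft²/s.
So y_c = (276.8²/32.2)^(1/3) = 13.3 ft.

y_c = 13.3 ft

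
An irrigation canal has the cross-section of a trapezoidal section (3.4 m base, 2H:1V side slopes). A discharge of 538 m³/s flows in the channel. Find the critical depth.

y_c = 6.03 m

At critical depth, Q² T / (g A³) = 1, i.e. A³/T = Q²/g = 538²/9.81 = 29500.
Try y = 4.41 m: A³/T = 7438 — short.
Try y = 6.87 m: A³/T = 52870 — over.
Try y = 6.03 m: A³/T = 29440 — ≈ 29500.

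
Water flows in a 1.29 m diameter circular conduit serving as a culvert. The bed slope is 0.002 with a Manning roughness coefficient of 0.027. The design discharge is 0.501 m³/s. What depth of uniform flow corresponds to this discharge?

y_n = 0.639 m

Manning's equation rearranged: A R^(2/3) = nQ / (1·√S) = 0.027 × 0.501 / (√0.002) = 0.3025.
At y = 0.489 m: A R^(2/3) = 0.1876 — low.
At y = 0.639 m: A R^(2/3) = 0.3025 — matches.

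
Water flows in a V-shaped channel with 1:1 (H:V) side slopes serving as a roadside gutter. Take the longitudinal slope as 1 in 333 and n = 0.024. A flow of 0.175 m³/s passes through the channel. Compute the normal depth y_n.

y_n = 0.495 m

Manning's equation rearranged: A R^(2/3) = nQ / (1·√S) = 0.024 × 0.175 / (√0.003003) = 0.07664.
Try y = 0.367 m: A R^(2/3) = 0.03452 — too small.
Try y = 0.611 m: A R^(2/3) = 0.1344 — too large.
Try y = 0.495 m: A R^(2/3) = 0.07666 — ≈ 0.07664.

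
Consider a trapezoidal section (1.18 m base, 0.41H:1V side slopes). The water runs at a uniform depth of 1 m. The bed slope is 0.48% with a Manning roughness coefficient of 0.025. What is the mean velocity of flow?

With bottom width b = 1.18 m and side slope z = 0.41: A = (b + zy)y = (1.18 + 0.41×1)×1 = 1.59 m²; P = b + 2y√(1+z²) = 1.18 + 2×1×1.081 = 3.342 m.
Hydraulic radius R = A/P = 1.59/3.342 = 0.4758 m.
From Manning's equation, V = (1/n) R^(2/3) S^(1/2) = (1/0.025) × 0.4758^(2/3) × 0.0048^(1/2) = 1.69 m/s.

V = 1.69 m/s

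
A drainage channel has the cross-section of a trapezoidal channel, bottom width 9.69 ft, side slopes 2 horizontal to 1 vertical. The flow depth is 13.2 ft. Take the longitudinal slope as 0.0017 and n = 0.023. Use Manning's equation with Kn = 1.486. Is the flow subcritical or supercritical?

With bottom width b = 9.69 ft and side slope z = 2: A = (b + zy)y = (9.69 + 2×13.2)×13.2 = 476.4 ft²; P = b + 2y√(1+z²) = 9.69 + 2×13.2×2.236 = 68.72 ft.
Hydraulic radius R = A/P = 476.4/68.72 = 6.932 ft.
V = (1.486/n) R^(2/3) √S = (1.486/0.023) × 6.932^(2/3) × √0.0017 = 9.685 ft/s. Hydraulic depth D_h = A/T = 476.4/62.49 = 7.623 ft.
Froude number Fr = V/√(g·D_h) = 9.685/√(32.2×7.623) = 0.618, which is less than 1, so the flow is subcritical.

subcritical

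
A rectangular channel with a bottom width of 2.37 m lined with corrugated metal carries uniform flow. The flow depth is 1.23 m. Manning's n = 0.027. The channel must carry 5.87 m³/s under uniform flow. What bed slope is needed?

S = 0.0058

Flow area A = b·y = 2.37 × 1.23 = 2.915 m². Wetted perimeter P = b + 2y = 2.37 + 2×1.23 = 4.83 m.
Hydraulic radius R = A/P = 2.915/4.83 = 0.6035 m.
From Manning's equation, S = [nQ / (1 A R^(2/3))]² = [0.027 × 5.87 / (1 × 2.915 × 0.6035^(2/3))]² = 0.0058.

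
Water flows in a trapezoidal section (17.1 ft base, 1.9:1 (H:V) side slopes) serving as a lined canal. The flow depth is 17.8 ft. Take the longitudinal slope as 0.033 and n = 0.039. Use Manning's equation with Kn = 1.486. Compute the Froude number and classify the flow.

supercritical

With bottom width b = 17.1 ft and side slope z = 1.9: A = (b + zy)y = (17.1 + 1.9×17.8)×17.8 = 906.4 ft²; P = b + 2y√(1+z²) = 17.1 + 2×17.8×2.147 = 93.54 ft.
Hydraulic radius R = A/P = 906.4/93.54 = 9.69 ft.
V = (1.486/n) R^(2/3) √S = (1.486/0.039) × 9.69^(2/3) × √0.033 = 31.46 ft/s. Hydraulic depth D_h = A/T = 906.4/84.74 = 10.7 ft.
Froude number Fr = V/√(g·D_h) = 31.46/√(32.2×10.7) = 1.7, which is greater than 1, so the flow is supercritical.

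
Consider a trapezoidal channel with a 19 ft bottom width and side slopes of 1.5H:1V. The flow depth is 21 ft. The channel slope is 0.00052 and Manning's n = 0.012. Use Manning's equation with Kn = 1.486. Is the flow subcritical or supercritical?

With bottom width b = 19 ft and side slope z = 1.5: A = (b + zy)y = (19 + 1.5×21)×21 = 1060 ft²; P = b + 2y√(1+z²) = 19 + 2×21×1.803 = 94.72 ft.
Hydraulic radius R = A/P = 1060/94.72 = 11.2 ft.
V = (1.486/n) R^(2/3) √S = (1.486/0.012) × 11.2^(2/3) × √0.00052 = 14.13 ft/s. Hydraulic depth D_h = A/T = 1060/82 = 12.93 ft.
Froude number Fr = V/√(g·D_h) = 14.13/√(32.2×12.93) = 0.693, which is less than 1, so the flow is subcritical.

subcritical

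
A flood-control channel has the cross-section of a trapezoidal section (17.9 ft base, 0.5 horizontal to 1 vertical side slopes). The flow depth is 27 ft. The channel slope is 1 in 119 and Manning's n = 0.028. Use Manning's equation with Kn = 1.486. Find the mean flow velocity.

With bottom width b = 17.9 ft and side slope z = 0.5: A = (b + zy)y = (17.9 + 0.5×27)×27 = 847.8 ft²; P = b + 2y√(1+z²) = 17.9 + 2×27×1.118 = 78.27 ft.
Hydraulic radius R = A/P = 847.8/78.27 = 10.83 ft.
From Manning's equation, V = (1.486/n) R^(2/3) S^(1/2) = (1.486/0.028) × 10.83^(2/3) × 0.008403^(1/2) = 23.8 ft/s.

V = 23.8 ft/s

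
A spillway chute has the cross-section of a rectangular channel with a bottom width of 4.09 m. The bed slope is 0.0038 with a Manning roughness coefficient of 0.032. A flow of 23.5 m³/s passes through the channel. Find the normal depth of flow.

y_n = 2.7 m

Manning's equation rearranged: A R^(2/3) = nQ / (1·√S) = 0.032 × 23.5 / (√0.0038) = 12.2.
Trying y = 2.04 m: A R^(2/3) = 8.461 — too small.
Trying y = 2.97 m: A R^(2/3) = 13.8 — too large.
Trying y = 2.7 m: A R^(2/3) = 12.22 — ≈ 12.2.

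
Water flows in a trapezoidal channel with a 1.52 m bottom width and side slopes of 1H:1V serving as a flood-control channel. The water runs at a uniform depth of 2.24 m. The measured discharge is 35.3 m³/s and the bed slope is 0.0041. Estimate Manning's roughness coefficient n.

n = 0.016

With bottom width b = 1.52 m and side slope z = 1: A = (b + zy)y = (1.52 + 1×2.24)×2.24 = 8.422 m²; P = b + 2y√(1+z²) = 1.52 + 2×2.24×1.414 = 7.856 m.
Hydraulic radius R = A/P = 8.422/7.856 = 1.072 m.
Rearranging Manning's equation: n = (1/Q) A R^(2/3) S^(1/2) = (1/35.3) × 8.422 × 1.072^(2/3) × √0.0041 = 0.016.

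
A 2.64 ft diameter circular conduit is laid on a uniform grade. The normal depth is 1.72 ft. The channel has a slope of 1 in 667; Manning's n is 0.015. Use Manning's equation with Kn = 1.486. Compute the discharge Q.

Q = 12.1 ft³/s

For a circular section of diameter D = 2.64 ft at depth y = 1.72 ft, the central angle is θ = 2 arccos(1 − 2y/D) = 3.757 rad. Then A = (D²/8)(θ − sin θ) = 3.777 ft² and P = Dθ/2 = 4.96 ft.
Hydraulic radius R = A/P = 3.777/4.96 = 0.7615 ft.
Manning's equation: Q = (1.486/n) A R^(2/3) S^(1/2) = (1.486/0.015) × 3.777 × 0.7615^(2/3) × 0.001499^(1/2) = 12.1 ft³/s.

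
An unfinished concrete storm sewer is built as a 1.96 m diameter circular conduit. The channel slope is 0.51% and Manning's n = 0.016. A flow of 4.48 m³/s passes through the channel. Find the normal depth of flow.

Manning's equation rearranged: A R^(2/3) = nQ / (1·√S) = 0.016 × 4.48 / (√0.0051) = 1.004.
Try y = 0.817 m: A R^(2/3) = 0.6812 — too small.
Try y = 1.1 m: A R^(2/3) = 1.135 — too large.
Try y = 1.02 m: A R^(2/3) = 1.003 — ≈ 1.004.

y_n = 1.02 m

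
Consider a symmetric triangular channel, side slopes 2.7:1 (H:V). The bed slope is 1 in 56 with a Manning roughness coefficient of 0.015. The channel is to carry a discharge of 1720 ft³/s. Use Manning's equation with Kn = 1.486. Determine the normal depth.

y_n = 5.17 ft

Manning's equation rearranged: A R^(2/3) = nQ / (1.486·√S) = 0.015 × 1720 / (1.486 × √0.01786) = 129.9.
Try y = 4.6 ft: A R^(2/3) = 95.37 — too small.
Try y = 5.83 ft: A R^(2/3) = 179.4 — too large.
Try y = 5.17 ft: A R^(2/3) = 130.2 — matches.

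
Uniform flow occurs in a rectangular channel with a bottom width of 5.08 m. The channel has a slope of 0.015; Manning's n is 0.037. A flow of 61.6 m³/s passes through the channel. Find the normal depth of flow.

y_n = 2.97 m

Manning's equation rearranged: A R^(2/3) = nQ / (1·√S) = 0.037 × 61.6 / (√0.015) = 18.61.
Trying y = 3.6 m: A R^(2/3) = 23.85 — over.
Trying y = 2.45 m: A R^(2/3) = 14.42 — short.
Trying y = 2.97 m: A R^(2/3) = 18.6 — close enough.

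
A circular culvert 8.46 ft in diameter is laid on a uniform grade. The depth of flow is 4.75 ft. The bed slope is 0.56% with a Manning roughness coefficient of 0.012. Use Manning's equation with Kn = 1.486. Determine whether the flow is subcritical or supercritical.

For a circular section of diameter D = 8.46 ft at depth y = 4.75 ft, the central angle is θ = 2 arccos(1 − 2y/D) = 3.388 rad. Then A = (D²/8)(θ − sin θ) = 32.49 ft² and P = Dθ/2 = 14.33 ft.
Hydraulic radius R = A/P = 32.49/14.33 = 2.267 ft.
V = (1.486/n) R^(2/3) √S = (1.486/0.012) × 2.267^(2/3) × √0.0056 = 15.99 ft/s. Hydraulic depth D_h = A/T = 32.49/8.396 = 3.87 ft.
Froude number Fr = V/√(g·D_h) = 15.99/√(32.2×3.87) = 1.43, which is greater than 1, so the flow is supercritical.

supercritical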